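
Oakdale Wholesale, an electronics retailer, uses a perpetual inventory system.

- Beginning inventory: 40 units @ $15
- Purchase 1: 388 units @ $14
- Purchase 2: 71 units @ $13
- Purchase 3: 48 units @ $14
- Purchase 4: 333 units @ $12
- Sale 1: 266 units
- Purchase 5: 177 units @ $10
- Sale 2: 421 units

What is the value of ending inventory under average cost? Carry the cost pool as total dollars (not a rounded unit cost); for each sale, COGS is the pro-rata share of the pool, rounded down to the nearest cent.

After Beginning: 40 on hand, pool $600.00 (≈ $15.0000 each)
After Purchase 1: 428 on hand, pool $6,032.00 (≈ $14.0935 each)
After Purchase 2: 499 on hand, pool $6,955.00 (≈ $13.9379 each)
After Purchase 3: 547 on hand, pool $7,627.00 (≈ $13.9433 each)
After Purchase 4: 880 on hand, pool $11,623.00 (≈ $13.2080 each)
Sale 1, sell 266: 266/880 × $11,623.00 → $3,513.31
After Purchase 5: 791 on hand, pool $9,879.69 (≈ $12.4901 each)
Sale 2, sell 421: 421/791 × $9,879.69 → $5,258.34
Total COGS = $3,513.31 + $5,258.34 = $8,771.65
Ending inventory (cost pool remaining) = $4,621.35

Ending inventory = $4,621.35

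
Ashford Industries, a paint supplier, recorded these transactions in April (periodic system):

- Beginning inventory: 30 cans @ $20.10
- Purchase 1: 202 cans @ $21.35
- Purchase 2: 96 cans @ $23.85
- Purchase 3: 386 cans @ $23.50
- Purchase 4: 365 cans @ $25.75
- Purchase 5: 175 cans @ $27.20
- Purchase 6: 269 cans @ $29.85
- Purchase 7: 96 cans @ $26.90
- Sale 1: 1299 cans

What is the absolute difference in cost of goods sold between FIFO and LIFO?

FIFO COGS: 30 @ $20.10 + 202 @ $21.35 + 96 @ $23.85 + 386 @ $23.50 + 365 @ $25.75 + 175 @ $27.20 + 45 @ $29.85 = $31,778.30
LIFO COGS: 96 @ $26.90 + 269 @ $29.85 + 175 @ $27.20 + 365 @ $25.75 + 386 @ $23.50 + 8 @ $23.85 = $34,032.60
Difference = |$31,778.30 − $34,032.60| = $2,254.30

$2,254.30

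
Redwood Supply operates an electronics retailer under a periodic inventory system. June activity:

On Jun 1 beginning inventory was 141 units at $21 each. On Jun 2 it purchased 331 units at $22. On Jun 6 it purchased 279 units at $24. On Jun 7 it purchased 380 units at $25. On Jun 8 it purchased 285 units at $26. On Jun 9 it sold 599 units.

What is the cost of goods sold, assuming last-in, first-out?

COGS = $15,260

Jun 9, 599 sold [LIFO — newest first]: 285 @ $26 + 314 @ $25 = $15,260
Ending inventory: 141 @ $21 + 331 @ $22 + 279 @ $24 + 66 @ $25 = $18,589
Check: goods available $33,849 = COGS $15,260 + ending $18,589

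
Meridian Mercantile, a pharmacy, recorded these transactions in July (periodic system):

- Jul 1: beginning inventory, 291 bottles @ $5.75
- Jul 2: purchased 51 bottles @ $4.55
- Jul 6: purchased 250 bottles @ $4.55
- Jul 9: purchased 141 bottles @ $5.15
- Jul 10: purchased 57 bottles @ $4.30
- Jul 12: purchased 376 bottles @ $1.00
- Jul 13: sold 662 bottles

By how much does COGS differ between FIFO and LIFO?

$1,655.65

FIFO COGS: 291 @ $5.75 + 51 @ $4.55 + 250 @ $4.55 + 70 @ $5.15 = $3,403.30
LIFO COGS: 376 @ $1.00 + 57 @ $4.30 + 141 @ $5.15 + 88 @ $4.55 = $1,747.65
Difference = |$3,403.30 − $1,747.65| = $1,655.65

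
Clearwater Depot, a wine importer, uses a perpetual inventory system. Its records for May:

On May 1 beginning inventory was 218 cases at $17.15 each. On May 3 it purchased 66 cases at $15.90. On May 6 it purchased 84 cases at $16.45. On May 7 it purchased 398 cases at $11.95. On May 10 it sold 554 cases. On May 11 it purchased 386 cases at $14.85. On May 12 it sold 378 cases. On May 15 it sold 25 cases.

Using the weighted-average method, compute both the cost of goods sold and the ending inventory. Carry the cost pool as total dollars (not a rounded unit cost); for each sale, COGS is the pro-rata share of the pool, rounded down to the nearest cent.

After May 1: 218 on hand, pool $3,738.70 (≈ $17.1500 each)
After May 3: 284 on hand, pool $4,788.10 (≈ $16.8595 each)
After May 6: 368 on hand, pool $6,169.90 (≈ $16.7660 each)
After May 7: 766 on hand, pool $10,926.00 (≈ $14.2637 each)
May 10, sell 554: 554/766 × $10,926.00 → $7,902.09
After May 11: 598 on hand, pool $8,756.01 (≈ $14.6422 each)
May 12, sell 378: 378/598 × $8,756.01 → $5,534.73
May 15, sell 25: 25/220 × $3,221.28 → $366.05
Total COGS = $7,902.09 + $5,534.73 + $366.05 = $13,802.87
Ending inventory (cost pool remaining) = $2,855.23
Check: goods available $16,658.10 = COGS $13,802.87 + ending $2,855.23

COGS = $13,802.87; ending inventory = $2,855.23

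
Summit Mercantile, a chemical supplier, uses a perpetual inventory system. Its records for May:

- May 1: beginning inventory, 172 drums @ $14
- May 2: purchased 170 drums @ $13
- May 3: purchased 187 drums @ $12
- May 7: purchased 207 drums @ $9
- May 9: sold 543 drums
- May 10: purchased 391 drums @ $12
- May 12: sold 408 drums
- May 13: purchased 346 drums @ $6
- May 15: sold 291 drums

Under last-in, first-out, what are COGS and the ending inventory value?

May 9, 543 sold [LIFO — newest first]: 207 @ $9 + 187 @ $12 + 149 @ $13 = $6,044
May 12, 408 sold [LIFO — newest first]: 391 @ $12 + 17 @ $13 = $4,913
May 15, 291 sold [LIFO — newest first]: 291 @ $6 = $1,746
Total COGS = $6,044 + $4,913 + $1,746 = $12,703
Ending inventory: 172 @ $14 + 4 @ $13 + 55 @ $6 = $2,790

COGS = $12,703; ending inventory = $2,790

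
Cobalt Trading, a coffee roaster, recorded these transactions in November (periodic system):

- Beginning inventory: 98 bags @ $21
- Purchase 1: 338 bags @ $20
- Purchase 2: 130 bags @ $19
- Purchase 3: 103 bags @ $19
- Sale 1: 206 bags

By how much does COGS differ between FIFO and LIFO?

FIFO COGS: 98 @ $21 + 108 @ $20 = $4,218
LIFO COGS: 103 @ $19 + 103 @ $19 = $3,914
Difference = |$4,218 − $3,914| = $304

$304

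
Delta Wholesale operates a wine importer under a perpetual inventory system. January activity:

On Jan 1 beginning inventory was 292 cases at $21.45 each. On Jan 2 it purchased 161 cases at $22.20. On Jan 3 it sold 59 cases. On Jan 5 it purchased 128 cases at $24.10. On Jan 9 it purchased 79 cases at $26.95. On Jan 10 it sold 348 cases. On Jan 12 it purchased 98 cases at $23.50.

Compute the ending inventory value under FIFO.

Jan 3, 59 sold [FIFO — oldest first]: 59 @ $21.45 = $1,265.55
Jan 10, 348 sold [FIFO — oldest first]: 233 @ $21.45 + 115 @ $22.20 = $7,550.85
Total COGS = $1,265.55 + $7,550.85 = $8,816.40
Ending inventory: 46 @ $22.20 + 128 @ $24.10 + 79 @ $26.95 + 98 @ $23.50 = $8,538.05

Ending inventory = $8,538.05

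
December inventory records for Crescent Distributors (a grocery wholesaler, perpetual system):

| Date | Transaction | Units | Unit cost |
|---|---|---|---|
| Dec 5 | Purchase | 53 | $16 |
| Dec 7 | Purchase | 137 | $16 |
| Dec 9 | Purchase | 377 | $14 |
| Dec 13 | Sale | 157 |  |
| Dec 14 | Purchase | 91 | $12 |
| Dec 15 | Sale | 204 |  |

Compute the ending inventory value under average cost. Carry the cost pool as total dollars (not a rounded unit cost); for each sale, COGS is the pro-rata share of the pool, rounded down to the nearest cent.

After Dec 5: 53 on hand, pool $848.00 (≈ $16.0000 each)
After Dec 7: 190 on hand, pool $3,040.00 (≈ $16.0000 each)
After Dec 9: 567 on hand, pool $8,318.00 (≈ $14.6702 each)
Dec 13, sell 157: 157/567 × $8,318.00 → $2,303.22
After Dec 14: 501 on hand, pool $7,106.78 (≈ $14.1852 each)
Dec 15, sell 204: 204/501 × $7,106.78 → $2,893.77
Total COGS = $2,303.22 + $2,893.77 = $5,196.99
Ending inventory (cost pool remaining) = $4,213.01

Ending inventory = $4,213.01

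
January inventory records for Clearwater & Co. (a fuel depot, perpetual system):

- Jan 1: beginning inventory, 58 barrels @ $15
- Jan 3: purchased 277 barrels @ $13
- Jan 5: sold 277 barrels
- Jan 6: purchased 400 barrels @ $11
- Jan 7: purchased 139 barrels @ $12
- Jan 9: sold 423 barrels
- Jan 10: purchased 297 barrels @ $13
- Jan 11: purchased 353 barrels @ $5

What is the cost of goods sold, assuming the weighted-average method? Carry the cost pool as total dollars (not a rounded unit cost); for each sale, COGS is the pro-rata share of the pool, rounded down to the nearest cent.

COGS = $8,544.82

After Jan 1: 58 on hand, pool $870.00 (≈ $15.0000 each)
After Jan 3: 335 on hand, pool $4,471.00 (≈ $13.3463 each)
Jan 5, sell 277: 277/335 × $4,471.00 → $3,696.91
After Jan 6: 458 on hand, pool $5,174.09 (≈ $11.2971 each)
After Jan 7: 597 on hand, pool $6,842.09 (≈ $11.4608 each)
Jan 9, sell 423: 423/597 × $6,842.09 → $4,847.91
After Jan 10: 471 on hand, pool $5,855.18 (≈ $12.4314 each)
After Jan 11: 824 on hand, pool $7,620.18 (≈ $9.2478 each)
Total COGS = $3,696.91 + $4,847.91 = $8,544.82
Ending inventory (cost pool remaining) = $7,620.18
Check: goods available $16,165.00 = COGS $8,544.82 + ending $7,620.18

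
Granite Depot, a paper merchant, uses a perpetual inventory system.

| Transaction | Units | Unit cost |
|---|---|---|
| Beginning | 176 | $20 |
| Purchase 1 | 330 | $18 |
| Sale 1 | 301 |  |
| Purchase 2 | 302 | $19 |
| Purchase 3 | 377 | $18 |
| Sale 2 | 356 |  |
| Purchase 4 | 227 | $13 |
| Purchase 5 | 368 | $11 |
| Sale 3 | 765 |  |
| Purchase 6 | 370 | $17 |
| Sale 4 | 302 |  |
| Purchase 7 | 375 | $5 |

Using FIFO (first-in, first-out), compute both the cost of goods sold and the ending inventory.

Sale 1 (301) [FIFO — oldest first]: 176 @ $20 + 125 @ $18 = $5,770
Sale 2 (356) [FIFO — oldest first]: 205 @ $18 + 151 @ $19 = $6,559
Sale 3 (765) [FIFO — oldest first]: 151 @ $19 + 377 @ $18 + 227 @ $13 + 10 @ $11 = $12,716
Sale 4 (302) [FIFO — oldest first]: 302 @ $11 = $3,322
Total COGS = $5,770 + $6,559 + $12,716 + $3,322 = $28,367
Ending inventory: 56 @ $11 + 370 @ $17 + 375 @ $5 = $8,781
Check: goods available $37,148 = COGS $28,367 + ending $8,781

COGS = $28,367; ending inventory = $8,781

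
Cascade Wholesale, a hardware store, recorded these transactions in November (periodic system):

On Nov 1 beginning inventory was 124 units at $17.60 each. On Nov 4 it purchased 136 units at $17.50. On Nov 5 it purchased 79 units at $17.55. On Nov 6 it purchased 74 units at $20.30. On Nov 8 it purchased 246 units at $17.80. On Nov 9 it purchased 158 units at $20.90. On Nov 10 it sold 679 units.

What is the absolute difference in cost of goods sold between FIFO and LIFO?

$456.80

FIFO COGS: 124 @ $17.60 + 136 @ $17.50 + 79 @ $17.55 + 74 @ $20.30 + 246 @ $17.80 + 20 @ $20.90 = $12,247.85
LIFO COGS: 158 @ $20.90 + 246 @ $17.80 + 74 @ $20.30 + 79 @ $17.55 + 122 @ $17.50 = $12,704.65
Difference = |$12,247.85 − $12,704.65| = $456.80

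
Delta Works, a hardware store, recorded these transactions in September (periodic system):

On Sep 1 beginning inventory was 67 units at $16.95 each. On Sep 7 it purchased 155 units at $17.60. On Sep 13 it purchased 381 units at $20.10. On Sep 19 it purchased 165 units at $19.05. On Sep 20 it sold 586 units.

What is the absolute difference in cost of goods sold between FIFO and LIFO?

FIFO COGS: 67 @ $16.95 + 155 @ $17.60 + 364 @ $20.10 = $11,180.05
LIFO COGS: 165 @ $19.05 + 381 @ $20.10 + 40 @ $17.60 = $11,505.35
Difference = |$11,180.05 − $11,505.35| = $325.30

$325.30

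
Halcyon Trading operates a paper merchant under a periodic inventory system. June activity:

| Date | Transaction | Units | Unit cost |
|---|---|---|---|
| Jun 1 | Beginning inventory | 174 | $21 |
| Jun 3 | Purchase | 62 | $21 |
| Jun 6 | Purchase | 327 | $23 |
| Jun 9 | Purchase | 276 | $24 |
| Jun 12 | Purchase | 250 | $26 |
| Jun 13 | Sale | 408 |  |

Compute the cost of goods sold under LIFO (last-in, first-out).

COGS = $10,292

Jun 13, 408 sold [LIFO — newest first]: 250 @ $26 + 158 @ $24 = $10,292
Ending inventory: 174 @ $21 + 62 @ $21 + 327 @ $23 + 118 @ $24 = $15,309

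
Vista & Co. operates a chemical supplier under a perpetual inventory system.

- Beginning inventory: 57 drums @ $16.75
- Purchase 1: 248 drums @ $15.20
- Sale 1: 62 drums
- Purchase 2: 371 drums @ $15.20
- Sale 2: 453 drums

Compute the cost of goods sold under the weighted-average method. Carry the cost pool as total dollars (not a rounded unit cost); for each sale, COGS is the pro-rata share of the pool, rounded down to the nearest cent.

COGS = $7,897.89

After Beginning: 57 on hand, pool $954.75 (≈ $16.7500 each)
After Purchase 1: 305 on hand, pool $4,724.35 (≈ $15.4897 each)
Sale 1, sell 62: 62/305 × $4,724.35 → $960.35
After Purchase 2: 614 on hand, pool $9,403.20 (≈ $15.3147 each)
Sale 2, sell 453: 453/614 × $9,403.20 → $6,937.54
Total COGS = $960.35 + $6,937.54 = $7,897.89
Ending inventory (cost pool remaining) = $2,465.66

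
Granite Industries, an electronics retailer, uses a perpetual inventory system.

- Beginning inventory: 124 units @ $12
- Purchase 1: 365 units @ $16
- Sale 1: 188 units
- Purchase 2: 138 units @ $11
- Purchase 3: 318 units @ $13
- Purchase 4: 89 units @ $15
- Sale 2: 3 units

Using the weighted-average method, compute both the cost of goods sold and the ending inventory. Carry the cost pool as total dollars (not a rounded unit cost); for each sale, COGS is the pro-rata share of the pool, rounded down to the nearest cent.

After Beginning: 124 on hand, pool $1,488.00 (≈ $12.0000 each)
After Purchase 1: 489 on hand, pool $7,328.00 (≈ $14.9857 each)
Sale 1, sell 188: 188/489 × $7,328.00 → $2,817.30
After Purchase 2: 439 on hand, pool $6,028.70 (≈ $13.7328 each)
After Purchase 3: 757 on hand, pool $10,162.70 (≈ $13.4250 each)
After Purchase 4: 846 on hand, pool $11,497.70 (≈ $13.5907 each)
Sale 2, sell 3: 3/846 × $11,497.70 → $40.77
Total COGS = $2,817.30 + $40.77 = $2,858.07
Ending inventory (cost pool remaining) = $11,456.93

COGS = $2,858.07; ending inventory = $11,456.93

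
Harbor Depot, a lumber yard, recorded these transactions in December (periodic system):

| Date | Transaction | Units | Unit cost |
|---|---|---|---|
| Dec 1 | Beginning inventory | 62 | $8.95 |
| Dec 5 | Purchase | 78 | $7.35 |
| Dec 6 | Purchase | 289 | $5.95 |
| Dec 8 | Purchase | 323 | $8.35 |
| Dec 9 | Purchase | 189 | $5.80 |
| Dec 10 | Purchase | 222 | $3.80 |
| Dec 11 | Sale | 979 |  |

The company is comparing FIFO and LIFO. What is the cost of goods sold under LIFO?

FIFO COGS: 62 @ $8.95 + 78 @ $7.35 + 289 @ $5.95 + 323 @ $8.35 + 189 @ $5.80 + 38 @ $3.80 = $6,785.40
LIFO COGS: 222 @ $3.80 + 189 @ $5.80 + 323 @ $8.35 + 245 @ $5.95 = $6,094.60

COGS = $6,094.60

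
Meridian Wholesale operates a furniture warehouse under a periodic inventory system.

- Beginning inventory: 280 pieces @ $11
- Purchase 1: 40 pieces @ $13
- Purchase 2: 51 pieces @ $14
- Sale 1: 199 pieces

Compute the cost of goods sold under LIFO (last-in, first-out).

COGS = $2,422

Sale 1 (199) [LIFO — newest first]: 51 @ $14 + 40 @ $13 + 108 @ $11 = $2,422
Ending inventory: 172 @ $11 = $1,892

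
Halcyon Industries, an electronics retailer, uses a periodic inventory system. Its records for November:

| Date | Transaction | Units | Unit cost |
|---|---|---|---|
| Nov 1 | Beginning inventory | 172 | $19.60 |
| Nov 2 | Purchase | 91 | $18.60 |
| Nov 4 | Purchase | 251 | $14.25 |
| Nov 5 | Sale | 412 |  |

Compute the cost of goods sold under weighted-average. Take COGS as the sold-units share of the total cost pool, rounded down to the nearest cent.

Nov 5, sell 412: 412/514 × $8,640.55 → $6,925.88
Ending inventory (cost pool remaining) = $1,714.67

COGS = $6,925.88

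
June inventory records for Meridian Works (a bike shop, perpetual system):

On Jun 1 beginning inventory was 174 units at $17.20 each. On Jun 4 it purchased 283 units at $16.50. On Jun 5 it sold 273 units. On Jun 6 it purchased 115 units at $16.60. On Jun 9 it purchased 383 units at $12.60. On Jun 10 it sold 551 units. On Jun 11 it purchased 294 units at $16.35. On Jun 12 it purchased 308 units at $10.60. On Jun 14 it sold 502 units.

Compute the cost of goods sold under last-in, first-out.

Jun 5, 273 sold [LIFO — newest first]: 273 @ $16.50 = $4,504.50
Jun 10, 551 sold [LIFO — newest first]: 383 @ $12.60 + 115 @ $16.60 + 10 @ $16.50 + 43 @ $17.20 = $7,639.40
Jun 14, 502 sold [LIFO — newest first]: 308 @ $10.60 + 194 @ $16.35 = $6,436.70
Total COGS = $4,504.50 + $7,639.40 + $6,436.70 = $18,580.60
Ending inventory: 131 @ $17.20 + 100 @ $16.35 = $3,888.20

COGS = $18,580.60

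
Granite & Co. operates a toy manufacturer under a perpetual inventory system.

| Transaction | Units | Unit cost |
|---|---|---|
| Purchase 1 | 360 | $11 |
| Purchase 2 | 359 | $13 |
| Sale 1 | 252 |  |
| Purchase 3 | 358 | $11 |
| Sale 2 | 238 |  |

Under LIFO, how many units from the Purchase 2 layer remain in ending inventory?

107

Sale 1 (252) [LIFO — newest first]: 252 @ $13 = $3,276
Sale 2 (238) [LIFO — newest first]: 238 @ $11 = $2,618
Total COGS = $3,276 + $2,618 = $5,894
Ending inventory: 360 @ $11 + 107 @ $13 + 120 @ $11 = $6,671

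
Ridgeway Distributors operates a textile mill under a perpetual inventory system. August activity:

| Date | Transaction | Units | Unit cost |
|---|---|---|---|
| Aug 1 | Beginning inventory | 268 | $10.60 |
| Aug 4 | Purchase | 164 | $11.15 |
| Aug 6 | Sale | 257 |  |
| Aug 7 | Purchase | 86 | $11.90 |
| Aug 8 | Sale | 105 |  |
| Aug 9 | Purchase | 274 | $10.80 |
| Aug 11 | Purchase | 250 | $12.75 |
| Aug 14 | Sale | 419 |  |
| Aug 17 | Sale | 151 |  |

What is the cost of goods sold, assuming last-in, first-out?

COGS = $10,673.50

Aug 6, 257 sold [LIFO — newest first]: 164 @ $11.15 + 93 @ $10.60 = $2,814.40
Aug 8, 105 sold [LIFO — newest first]: 86 @ $11.90 + 19 @ $10.60 = $1,224.80
Aug 14, 419 sold [LIFO — newest first]: 250 @ $12.75 + 169 @ $10.80 = $5,012.70
Aug 17, 151 sold [LIFO — newest first]: 105 @ $10.80 + 46 @ $10.60 = $1,621.60
Total COGS = $2,814.40 + $1,224.80 + $5,012.70 + $1,621.60 = $10,673.50
Ending inventory: 110 @ $10.60 = $1,166.00
Check: goods available $11,839.50 = COGS $10,673.50 + ending $1,166.00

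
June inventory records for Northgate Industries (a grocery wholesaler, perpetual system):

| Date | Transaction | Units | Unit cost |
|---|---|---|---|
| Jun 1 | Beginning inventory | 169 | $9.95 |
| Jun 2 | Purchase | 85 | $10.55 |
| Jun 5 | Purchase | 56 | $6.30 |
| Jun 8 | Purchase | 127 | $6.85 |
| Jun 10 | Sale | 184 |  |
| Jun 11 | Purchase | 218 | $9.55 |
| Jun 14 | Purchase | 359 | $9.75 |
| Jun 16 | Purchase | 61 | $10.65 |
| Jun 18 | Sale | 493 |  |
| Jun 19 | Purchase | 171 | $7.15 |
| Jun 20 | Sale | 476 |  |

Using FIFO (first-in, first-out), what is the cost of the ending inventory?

Ending inventory = $664.95

Jun 10, 184 sold [FIFO — oldest first]: 169 @ $9.95 + 15 @ $10.55 = $1,839.80
Jun 18, 493 sold [FIFO — oldest first]: 70 @ $10.55 + 56 @ $6.30 + 127 @ $6.85 + 218 @ $9.55 + 22 @ $9.75 = $4,257.65
Jun 20, 476 sold [FIFO — oldest first]: 337 @ $9.75 + 61 @ $10.65 + 78 @ $7.15 = $4,493.10
Total COGS = $1,839.80 + $4,257.65 + $4,493.10 = $10,590.55
Ending inventory: 93 @ $7.15 = $664.95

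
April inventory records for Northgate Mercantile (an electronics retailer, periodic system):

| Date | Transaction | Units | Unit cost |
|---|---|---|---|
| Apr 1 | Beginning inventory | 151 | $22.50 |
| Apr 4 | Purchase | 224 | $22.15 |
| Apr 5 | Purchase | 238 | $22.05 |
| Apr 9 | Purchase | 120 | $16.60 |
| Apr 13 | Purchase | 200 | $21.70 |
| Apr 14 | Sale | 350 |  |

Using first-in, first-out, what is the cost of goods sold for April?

COGS = $7,805.35

Apr 14, 350 sold [FIFO — oldest first]: 151 @ $22.50 + 199 @ $22.15 = $7,805.35
Ending inventory: 25 @ $22.15 + 238 @ $22.05 + 120 @ $16.60 + 200 @ $21.70 = $12,133.65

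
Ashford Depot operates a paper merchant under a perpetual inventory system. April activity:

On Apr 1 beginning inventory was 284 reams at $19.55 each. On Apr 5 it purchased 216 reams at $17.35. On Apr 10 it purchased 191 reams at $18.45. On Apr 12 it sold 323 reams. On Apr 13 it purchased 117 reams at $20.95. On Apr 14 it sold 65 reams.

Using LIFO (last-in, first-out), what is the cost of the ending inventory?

Apr 12, 323 sold [LIFO — newest first]: 191 @ $18.45 + 132 @ $17.35 = $5,814.15
Apr 14, 65 sold [LIFO — newest first]: 65 @ $20.95 = $1,361.75
Total COGS = $5,814.15 + $1,361.75 = $7,175.90
Ending inventory: 284 @ $19.55 + 84 @ $17.35 + 52 @ $20.95 = $8,099.00

Ending inventory = $8,099.00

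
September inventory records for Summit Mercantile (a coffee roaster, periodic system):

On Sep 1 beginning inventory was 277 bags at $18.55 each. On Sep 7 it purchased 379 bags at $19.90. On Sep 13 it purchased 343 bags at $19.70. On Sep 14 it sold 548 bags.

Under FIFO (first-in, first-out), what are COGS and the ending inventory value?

COGS = $10,531.25; ending inventory = $8,906.30

Sep 14, 548 sold [FIFO — oldest first]: 277 @ $18.55 + 271 @ $19.90 = $10,531.25
Ending inventory: 108 @ $19.90 + 343 @ $19.70 = $8,906.30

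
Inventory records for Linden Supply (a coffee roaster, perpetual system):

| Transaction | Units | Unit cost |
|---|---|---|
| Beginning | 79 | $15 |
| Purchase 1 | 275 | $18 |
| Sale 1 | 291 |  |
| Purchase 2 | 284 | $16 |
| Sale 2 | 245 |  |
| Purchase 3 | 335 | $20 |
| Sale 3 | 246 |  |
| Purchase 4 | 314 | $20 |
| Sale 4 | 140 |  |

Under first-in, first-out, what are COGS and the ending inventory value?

COGS = $16,359; ending inventory = $7,300

Sale 1 (291) [FIFO — oldest first]: 79 @ $15 + 212 @ $18 = $5,001
Sale 2 (245) [FIFO — oldest first]: 63 @ $18 + 182 @ $16 = $4,046
Sale 3 (246) [FIFO — oldest first]: 102 @ $16 + 144 @ $20 = $4,512
Sale 4 (140) [FIFO — oldest first]: 140 @ $20 = $2,800
Total COGS = $5,001 + $4,046 + $4,512 + $2,800 = $16,359
Ending inventory: 51 @ $20 + 314 @ $20 = $7,300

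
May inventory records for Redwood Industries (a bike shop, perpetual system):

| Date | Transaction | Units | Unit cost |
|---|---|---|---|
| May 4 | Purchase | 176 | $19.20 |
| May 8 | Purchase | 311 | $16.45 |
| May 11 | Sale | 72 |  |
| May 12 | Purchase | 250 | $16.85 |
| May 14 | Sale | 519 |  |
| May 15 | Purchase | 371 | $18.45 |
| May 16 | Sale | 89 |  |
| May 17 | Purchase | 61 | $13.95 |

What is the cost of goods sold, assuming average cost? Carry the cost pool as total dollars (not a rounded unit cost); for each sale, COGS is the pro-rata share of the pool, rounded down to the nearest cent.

COGS = $11,804.59

After May 4: 176 on hand, pool $3,379.20 (≈ $19.2000 each)
After May 8: 487 on hand, pool $8,495.15 (≈ $17.4438 each)
May 11, sell 72: 72/487 × $8,495.15 → $1,255.95
After May 12: 665 on hand, pool $11,451.70 (≈ $17.2206 each)
May 14, sell 519: 519/665 × $11,451.70 → $8,937.49
After May 15: 517 on hand, pool $9,359.16 (≈ $18.1028 each)
May 16, sell 89: 89/517 × $9,359.16 → $1,611.15
After May 17: 489 on hand, pool $8,598.96 (≈ $17.5848 each)
Total COGS = $1,255.95 + $8,937.49 + $1,611.15 = $11,804.59
Ending inventory (cost pool remaining) = $8,598.96
Check: goods available $20,403.55 = COGS $11,804.59 + ending $8,598.96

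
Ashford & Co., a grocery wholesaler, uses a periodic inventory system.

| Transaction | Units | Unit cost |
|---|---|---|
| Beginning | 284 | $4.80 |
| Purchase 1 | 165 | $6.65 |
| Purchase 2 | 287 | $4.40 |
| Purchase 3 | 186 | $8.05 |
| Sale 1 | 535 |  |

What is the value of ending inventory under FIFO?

Sale 1 (535) [FIFO — oldest first]: 284 @ $4.80 + 165 @ $6.65 + 86 @ $4.40 = $2,838.85
Ending inventory: 201 @ $4.40 + 186 @ $8.05 = $2,381.70

Ending inventory = $2,381.70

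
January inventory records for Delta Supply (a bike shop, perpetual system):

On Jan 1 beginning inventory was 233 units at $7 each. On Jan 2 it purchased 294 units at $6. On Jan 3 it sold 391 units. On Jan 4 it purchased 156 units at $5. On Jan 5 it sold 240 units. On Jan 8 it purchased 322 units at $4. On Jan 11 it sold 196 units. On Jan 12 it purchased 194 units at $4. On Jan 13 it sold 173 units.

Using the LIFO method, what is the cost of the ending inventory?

Jan 3, 391 sold [LIFO — newest first]: 294 @ $6 + 97 @ $7 = $2,443
Jan 5, 240 sold [LIFO — newest first]: 156 @ $5 + 84 @ $7 = $1,368
Jan 11, 196 sold [LIFO — newest first]: 196 @ $4 = $784
Jan 13, 173 sold [LIFO — newest first]: 173 @ $4 = $692
Total COGS = $2,443 + $1,368 + $784 + $692 = $5,287
Ending inventory: 52 @ $7 + 126 @ $4 + 21 @ $4 = $952
Check: goods available $6,239 = COGS $5,287 + ending $952

Ending inventory = $952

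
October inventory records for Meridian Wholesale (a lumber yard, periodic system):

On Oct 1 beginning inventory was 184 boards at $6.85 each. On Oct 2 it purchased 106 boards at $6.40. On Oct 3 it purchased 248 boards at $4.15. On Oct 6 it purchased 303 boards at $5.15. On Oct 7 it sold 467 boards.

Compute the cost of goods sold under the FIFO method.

Oct 7, 467 sold [FIFO — oldest first]: 184 @ $6.85 + 106 @ $6.40 + 177 @ $4.15 = $2,673.35
Ending inventory: 71 @ $4.15 + 303 @ $5.15 = $1,855.10
Check: goods available $4,528.45 = COGS $2,673.35 + ending $1,855.10

COGS = $2,673.35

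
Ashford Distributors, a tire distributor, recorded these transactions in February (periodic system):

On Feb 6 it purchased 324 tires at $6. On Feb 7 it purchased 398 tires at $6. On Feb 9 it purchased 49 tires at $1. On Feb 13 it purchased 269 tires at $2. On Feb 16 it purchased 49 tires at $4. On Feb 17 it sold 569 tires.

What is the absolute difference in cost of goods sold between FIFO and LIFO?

FIFO COGS: 324 @ $6 + 245 @ $6 = $3,414
LIFO COGS: 49 @ $4 + 269 @ $2 + 49 @ $1 + 202 @ $6 = $1,995
Difference = |$3,414 − $1,995| = $1,419

$1,419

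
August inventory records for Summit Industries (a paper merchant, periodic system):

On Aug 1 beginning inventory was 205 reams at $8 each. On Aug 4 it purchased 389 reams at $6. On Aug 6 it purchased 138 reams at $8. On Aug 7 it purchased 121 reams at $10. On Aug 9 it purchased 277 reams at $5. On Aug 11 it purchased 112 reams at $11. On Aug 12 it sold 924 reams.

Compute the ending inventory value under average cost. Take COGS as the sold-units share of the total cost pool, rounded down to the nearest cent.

Aug 12, sell 924: 924/1242 × $8,905.00 → $6,624.97
Ending inventory (cost pool remaining) = $2,280.03

Ending inventory = $2,280.03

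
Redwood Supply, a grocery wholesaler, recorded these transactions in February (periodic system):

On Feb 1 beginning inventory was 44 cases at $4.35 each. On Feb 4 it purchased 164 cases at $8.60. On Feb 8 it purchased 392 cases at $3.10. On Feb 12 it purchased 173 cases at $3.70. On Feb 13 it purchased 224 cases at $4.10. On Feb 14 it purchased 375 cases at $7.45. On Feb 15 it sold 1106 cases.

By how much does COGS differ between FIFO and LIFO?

FIFO COGS: 44 @ $4.35 + 164 @ $8.60 + 392 @ $3.10 + 173 @ $3.70 + 224 @ $4.10 + 109 @ $7.45 = $5,187.55
LIFO COGS: 375 @ $7.45 + 224 @ $4.10 + 173 @ $3.70 + 334 @ $3.10 = $5,387.65
Difference = |$5,187.55 − $5,387.65| = $200.10

$200.10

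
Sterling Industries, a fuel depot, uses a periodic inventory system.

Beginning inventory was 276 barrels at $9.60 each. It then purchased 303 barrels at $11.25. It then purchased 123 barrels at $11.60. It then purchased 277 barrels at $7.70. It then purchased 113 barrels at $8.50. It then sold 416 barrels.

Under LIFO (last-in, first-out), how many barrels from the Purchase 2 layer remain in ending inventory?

Sale 1 (416) [LIFO — newest first]: 113 @ $8.50 + 277 @ $7.70 + 26 @ $11.60 = $3,395.00
Ending inventory: 276 @ $9.60 + 303 @ $11.25 + 97 @ $11.60 = $7,183.55

97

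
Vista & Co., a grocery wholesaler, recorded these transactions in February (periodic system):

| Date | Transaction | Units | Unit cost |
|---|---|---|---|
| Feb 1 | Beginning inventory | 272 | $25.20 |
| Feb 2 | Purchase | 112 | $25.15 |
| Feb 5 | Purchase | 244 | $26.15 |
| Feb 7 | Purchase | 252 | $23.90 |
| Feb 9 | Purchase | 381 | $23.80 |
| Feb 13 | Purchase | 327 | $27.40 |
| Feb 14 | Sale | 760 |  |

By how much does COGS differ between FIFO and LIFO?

$63.80

FIFO COGS: 272 @ $25.20 + 112 @ $25.15 + 244 @ $26.15 + 132 @ $23.90 = $19,206.60
LIFO COGS: 327 @ $27.40 + 381 @ $23.80 + 52 @ $23.90 = $19,270.40
Difference = |$19,206.60 − $19,270.40| = $63.80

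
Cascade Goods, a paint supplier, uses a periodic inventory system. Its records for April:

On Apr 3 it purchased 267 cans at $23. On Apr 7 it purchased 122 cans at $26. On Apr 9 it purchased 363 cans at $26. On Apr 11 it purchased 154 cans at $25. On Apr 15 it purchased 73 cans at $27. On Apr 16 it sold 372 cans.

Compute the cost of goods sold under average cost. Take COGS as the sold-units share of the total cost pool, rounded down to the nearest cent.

Apr 16, sell 372: 372/979 × $24,572.00 → $9,336.85
Ending inventory (cost pool remaining) = $15,235.15
Check: goods available $24,572.00 = COGS $9,336.85 + ending $15,235.15

COGS = $9,336.85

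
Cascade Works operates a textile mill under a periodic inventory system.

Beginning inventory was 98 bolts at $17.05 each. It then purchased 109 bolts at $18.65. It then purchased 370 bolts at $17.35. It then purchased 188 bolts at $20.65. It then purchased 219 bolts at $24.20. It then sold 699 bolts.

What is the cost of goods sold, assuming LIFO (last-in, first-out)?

Sale 1 (699) [LIFO — newest first]: 219 @ $24.20 + 188 @ $20.65 + 292 @ $17.35 = $14,248.20
Ending inventory: 98 @ $17.05 + 109 @ $18.65 + 78 @ $17.35 = $5,057.05

COGS = $14,248.20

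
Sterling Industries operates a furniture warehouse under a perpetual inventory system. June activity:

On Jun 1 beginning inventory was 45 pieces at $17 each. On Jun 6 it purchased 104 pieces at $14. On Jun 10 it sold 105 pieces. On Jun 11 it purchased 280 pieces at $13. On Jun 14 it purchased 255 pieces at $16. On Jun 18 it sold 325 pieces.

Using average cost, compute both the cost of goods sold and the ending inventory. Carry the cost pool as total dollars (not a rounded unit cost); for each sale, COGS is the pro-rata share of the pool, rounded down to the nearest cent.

After Jun 1: 45 on hand, pool $765.00 (≈ $17.0000 each)
After Jun 6: 149 on hand, pool $2,221.00 (≈ $14.9060 each)
Jun 10, sell 105: 105/149 × $2,221.00 → $1,565.13
After Jun 11: 324 on hand, pool $4,295.87 (≈ $13.2589 each)
After Jun 14: 579 on hand, pool $8,375.87 (≈ $14.4661 each)
Jun 18, sell 325: 325/579 × $8,375.87 → $4,701.48
Total COGS = $1,565.13 + $4,701.48 = $6,266.61
Ending inventory (cost pool remaining) = $3,674.39

COGS = $6,266.61; ending inventory = $3,674.39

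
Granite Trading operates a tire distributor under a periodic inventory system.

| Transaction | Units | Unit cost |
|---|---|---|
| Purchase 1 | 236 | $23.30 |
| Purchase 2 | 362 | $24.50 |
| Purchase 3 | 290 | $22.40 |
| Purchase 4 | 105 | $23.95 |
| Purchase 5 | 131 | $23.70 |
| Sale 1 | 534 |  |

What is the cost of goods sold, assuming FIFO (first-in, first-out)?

Sale 1 (534) [FIFO — oldest first]: 236 @ $23.30 + 298 @ $24.50 = $12,799.80
Ending inventory: 64 @ $24.50 + 290 @ $22.40 + 105 @ $23.95 + 131 @ $23.70 = $13,683.45
Check: goods available $26,483.25 = COGS $12,799.80 + ending $13,683.45

COGS = $12,799.80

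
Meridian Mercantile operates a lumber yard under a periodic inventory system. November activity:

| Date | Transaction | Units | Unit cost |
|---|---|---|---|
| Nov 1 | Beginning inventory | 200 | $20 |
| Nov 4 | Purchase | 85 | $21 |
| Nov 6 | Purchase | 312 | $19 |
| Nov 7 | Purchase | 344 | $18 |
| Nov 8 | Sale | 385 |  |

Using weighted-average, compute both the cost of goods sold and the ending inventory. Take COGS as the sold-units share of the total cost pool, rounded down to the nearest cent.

COGS = $7,325.63; ending inventory = $10,579.37

Nov 8, sell 385: 385/941 × $17,905.00 → $7,325.63
Ending inventory (cost pool remaining) = $10,579.37
Check: goods available $17,905.00 = COGS $7,325.63 + ending $10,579.37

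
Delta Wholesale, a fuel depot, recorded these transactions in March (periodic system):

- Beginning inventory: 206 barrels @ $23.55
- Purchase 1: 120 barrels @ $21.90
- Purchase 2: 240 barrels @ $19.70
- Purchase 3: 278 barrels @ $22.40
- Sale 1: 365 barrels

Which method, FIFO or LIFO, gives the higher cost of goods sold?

FIFO

FIFO COGS: 206 @ $23.55 + 120 @ $21.90 + 39 @ $19.70 = $8,247.60
LIFO COGS: 278 @ $22.40 + 87 @ $19.70 = $7,941.10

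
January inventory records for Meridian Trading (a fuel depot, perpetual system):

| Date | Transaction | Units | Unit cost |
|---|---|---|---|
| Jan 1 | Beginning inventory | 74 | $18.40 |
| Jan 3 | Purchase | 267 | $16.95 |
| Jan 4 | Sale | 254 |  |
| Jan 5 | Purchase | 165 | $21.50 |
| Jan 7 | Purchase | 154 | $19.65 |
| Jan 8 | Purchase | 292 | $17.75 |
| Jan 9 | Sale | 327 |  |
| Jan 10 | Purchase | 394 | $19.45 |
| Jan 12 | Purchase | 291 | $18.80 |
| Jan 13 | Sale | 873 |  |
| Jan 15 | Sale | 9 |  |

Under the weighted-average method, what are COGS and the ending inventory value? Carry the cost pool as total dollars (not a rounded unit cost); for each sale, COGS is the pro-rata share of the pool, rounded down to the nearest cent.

COGS = $27,452.61; ending inventory = $3,325.34

After Jan 1: 74 on hand, pool $1,361.60 (≈ $18.4000 each)
After Jan 3: 341 on hand, pool $5,887.25 (≈ $17.2647 each)
Jan 4, sell 254: 254/341 × $5,887.25 → $4,385.22
After Jan 5: 252 on hand, pool $5,049.53 (≈ $20.0378 each)
After Jan 7: 406 on hand, pool $8,075.63 (≈ $19.8907 each)
After Jan 8: 698 on hand, pool $13,258.63 (≈ $18.9952 each)
Jan 9, sell 327: 327/698 × $13,258.63 → $6,211.42
After Jan 10: 765 on hand, pool $14,710.51 (≈ $19.2294 each)
After Jan 12: 1056 on hand, pool $20,181.31 (≈ $19.1111 each)
Jan 13, sell 873: 873/1056 × $20,181.31 → $16,683.98
Jan 15, sell 9: 9/183 × $3,497.33 → $171.99
Total COGS = $4,385.22 + $6,211.42 + $16,683.98 + $171.99 = $27,452.61
Ending inventory (cost pool remaining) = $3,325.34
Check: goods available $30,777.95 = COGS $27,452.61 + ending $3,325.34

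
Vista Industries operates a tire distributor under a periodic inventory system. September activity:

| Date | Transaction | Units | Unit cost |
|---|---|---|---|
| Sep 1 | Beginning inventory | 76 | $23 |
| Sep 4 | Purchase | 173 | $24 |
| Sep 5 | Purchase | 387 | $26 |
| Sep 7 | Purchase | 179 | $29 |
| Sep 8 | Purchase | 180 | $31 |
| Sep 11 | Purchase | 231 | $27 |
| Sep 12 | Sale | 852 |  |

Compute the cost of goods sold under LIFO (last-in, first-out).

Sep 12, 852 sold [LIFO — newest first]: 231 @ $27 + 180 @ $31 + 179 @ $29 + 262 @ $26 = $23,820
Ending inventory: 76 @ $23 + 173 @ $24 + 125 @ $26 = $9,150

COGS = $23,820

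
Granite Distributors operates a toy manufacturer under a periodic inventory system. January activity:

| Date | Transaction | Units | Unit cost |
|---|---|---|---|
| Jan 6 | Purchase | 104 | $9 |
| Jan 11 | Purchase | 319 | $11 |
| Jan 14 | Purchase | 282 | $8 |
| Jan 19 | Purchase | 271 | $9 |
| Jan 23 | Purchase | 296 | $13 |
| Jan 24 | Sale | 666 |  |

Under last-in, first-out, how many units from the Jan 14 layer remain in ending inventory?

Jan 24, 666 sold [LIFO — newest first]: 296 @ $13 + 271 @ $9 + 99 @ $8 = $7,079
Ending inventory: 104 @ $9 + 319 @ $11 + 183 @ $8 = $5,909
Check: goods available $12,988 = COGS $7,079 + ending $5,909

183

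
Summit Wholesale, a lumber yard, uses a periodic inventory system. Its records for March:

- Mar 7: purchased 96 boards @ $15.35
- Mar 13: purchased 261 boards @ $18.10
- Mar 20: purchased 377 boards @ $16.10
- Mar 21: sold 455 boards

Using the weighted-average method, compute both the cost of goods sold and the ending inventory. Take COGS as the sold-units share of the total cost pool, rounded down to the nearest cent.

Mar 21, sell 455: 455/734 × $12,267.40 → $7,604.45
Ending inventory (cost pool remaining) = $4,662.95
Check: goods available $12,267.40 = COGS $7,604.45 + ending $4,662.95

COGS = $7,604.45; ending inventory = $4,662.95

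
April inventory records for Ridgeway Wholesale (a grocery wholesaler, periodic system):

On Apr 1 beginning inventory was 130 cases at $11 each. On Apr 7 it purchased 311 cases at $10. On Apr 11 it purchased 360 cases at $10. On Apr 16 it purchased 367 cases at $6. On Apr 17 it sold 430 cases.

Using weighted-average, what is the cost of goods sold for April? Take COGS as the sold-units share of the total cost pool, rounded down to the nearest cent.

COGS = $3,807.41

Apr 17, sell 430: 430/1168 × $10,342.00 → $3,807.41
Ending inventory (cost pool remaining) = $6,534.59
Check: goods available $10,342.00 = COGS $3,807.41 + ending $6,534.59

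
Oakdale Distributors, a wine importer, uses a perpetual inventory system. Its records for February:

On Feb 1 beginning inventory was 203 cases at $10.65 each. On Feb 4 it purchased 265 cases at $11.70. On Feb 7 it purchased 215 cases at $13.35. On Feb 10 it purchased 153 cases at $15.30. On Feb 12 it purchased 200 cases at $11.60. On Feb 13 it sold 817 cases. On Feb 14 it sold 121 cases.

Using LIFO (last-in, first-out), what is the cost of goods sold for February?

Feb 13, 817 sold [LIFO — newest first]: 200 @ $11.60 + 153 @ $15.30 + 215 @ $13.35 + 249 @ $11.70 = $10,444.45
Feb 14, 121 sold [LIFO — newest first]: 16 @ $11.70 + 105 @ $10.65 = $1,305.45
Total COGS = $10,444.45 + $1,305.45 = $11,749.90
Ending inventory: 98 @ $10.65 = $1,043.70
Check: goods available $12,793.60 = COGS $11,749.90 + ending $1,043.70

COGS = $11,749.90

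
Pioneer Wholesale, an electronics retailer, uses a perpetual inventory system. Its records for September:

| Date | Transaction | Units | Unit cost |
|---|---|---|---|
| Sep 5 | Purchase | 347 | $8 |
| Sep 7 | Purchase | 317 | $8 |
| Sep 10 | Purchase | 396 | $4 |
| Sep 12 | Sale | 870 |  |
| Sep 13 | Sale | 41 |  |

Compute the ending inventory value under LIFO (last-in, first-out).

Sep 12, 870 sold [LIFO — newest first]: 396 @ $4 + 317 @ $8 + 157 @ $8 = $5,376
Sep 13, 41 sold [LIFO — newest first]: 41 @ $8 = $328
Total COGS = $5,376 + $328 = $5,704
Ending inventory: 149 @ $8 = $1,192
Check: goods available $6,896 = COGS $5,704 + ending $1,192

Ending inventory = $1,192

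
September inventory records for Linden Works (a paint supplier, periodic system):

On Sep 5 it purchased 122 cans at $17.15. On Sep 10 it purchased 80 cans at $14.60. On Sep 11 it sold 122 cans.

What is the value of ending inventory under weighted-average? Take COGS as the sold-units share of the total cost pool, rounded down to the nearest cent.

Ending inventory = $1,291.21

Sep 11, sell 122: 122/202 × $3,260.30 → $1,969.09
Ending inventory (cost pool remaining) = $1,291.21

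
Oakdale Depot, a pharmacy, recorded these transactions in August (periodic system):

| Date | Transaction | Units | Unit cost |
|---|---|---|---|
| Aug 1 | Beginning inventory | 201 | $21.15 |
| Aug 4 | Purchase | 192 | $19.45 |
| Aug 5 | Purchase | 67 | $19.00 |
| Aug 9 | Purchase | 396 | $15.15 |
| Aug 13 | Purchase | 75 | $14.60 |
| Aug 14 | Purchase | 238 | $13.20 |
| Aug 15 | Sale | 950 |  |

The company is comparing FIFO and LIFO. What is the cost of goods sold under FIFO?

FIFO COGS: 201 @ $21.15 + 192 @ $19.45 + 67 @ $19.00 + 396 @ $15.15 + 75 @ $14.60 + 19 @ $13.20 = $16,603.75
LIFO COGS: 238 @ $13.20 + 75 @ $14.60 + 396 @ $15.15 + 67 @ $19.00 + 174 @ $19.45 = $14,893.30

COGS = $16,603.75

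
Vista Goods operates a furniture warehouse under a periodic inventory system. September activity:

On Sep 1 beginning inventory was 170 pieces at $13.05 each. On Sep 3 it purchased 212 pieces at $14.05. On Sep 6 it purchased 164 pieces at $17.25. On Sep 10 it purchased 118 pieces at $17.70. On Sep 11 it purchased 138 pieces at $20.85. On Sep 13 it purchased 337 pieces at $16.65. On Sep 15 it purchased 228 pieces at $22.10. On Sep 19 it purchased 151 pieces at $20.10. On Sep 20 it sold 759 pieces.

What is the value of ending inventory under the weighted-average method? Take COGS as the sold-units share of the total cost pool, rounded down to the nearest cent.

Sep 20, sell 759: 759/1518 × $26,676.95 → $13,338.47
Ending inventory (cost pool remaining) = $13,338.48

Ending inventory = $13,338.48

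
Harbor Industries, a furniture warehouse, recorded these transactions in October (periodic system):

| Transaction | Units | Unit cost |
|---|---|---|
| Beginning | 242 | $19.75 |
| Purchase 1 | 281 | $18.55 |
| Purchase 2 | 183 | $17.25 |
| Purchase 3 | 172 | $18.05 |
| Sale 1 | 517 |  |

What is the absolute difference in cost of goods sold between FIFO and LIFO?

FIFO COGS: 242 @ $19.75 + 275 @ $18.55 = $9,880.75
LIFO COGS: 172 @ $18.05 + 183 @ $17.25 + 162 @ $18.55 = $9,266.45
Difference = |$9,880.75 − $9,266.45| = $614.30

$614.30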